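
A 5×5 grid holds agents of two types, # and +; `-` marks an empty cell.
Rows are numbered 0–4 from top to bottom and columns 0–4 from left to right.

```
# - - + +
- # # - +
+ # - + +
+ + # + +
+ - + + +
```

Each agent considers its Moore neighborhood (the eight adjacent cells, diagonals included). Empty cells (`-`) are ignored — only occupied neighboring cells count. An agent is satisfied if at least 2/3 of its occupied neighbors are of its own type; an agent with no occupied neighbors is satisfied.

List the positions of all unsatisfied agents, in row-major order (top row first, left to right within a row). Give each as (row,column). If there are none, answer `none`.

(0,0)# 1/1 ok
(0,3)+ 2/3 ok
(0,4)+ 2/2 ok
(1,1)# 3/4 ok
(1,2)# 2/4 unhappy
(1,4)+ 4/4 ok
(2,0)+ 2/4 unhappy
(2,1)# 3/6 unhappy
(2,3)+ 4/6 ok
(2,4)+ 4/4 ok
(3,0)+ 3/4 ok
(3,1)+ 4/6 ok
(3,2)# 1/6 unhappy
(3,3)+ 6/7 ok
(3,4)+ 5/5 ok
(4,0)+ 2/2 ok
(4,2)+ 3/4 ok
(4,3)+ 4/5 ok
(4,4)+ 3/3 ok

(1,2), (2,0), (2,1), (3,2)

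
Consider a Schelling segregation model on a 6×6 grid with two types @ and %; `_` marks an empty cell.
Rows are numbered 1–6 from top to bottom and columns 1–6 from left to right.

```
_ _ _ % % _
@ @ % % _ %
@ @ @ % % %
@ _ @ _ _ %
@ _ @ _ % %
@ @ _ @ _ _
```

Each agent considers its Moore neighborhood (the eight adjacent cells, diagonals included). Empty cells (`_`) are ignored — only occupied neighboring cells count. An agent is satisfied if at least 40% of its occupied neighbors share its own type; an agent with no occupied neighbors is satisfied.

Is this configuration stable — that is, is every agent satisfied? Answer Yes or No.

Yes

Row 1: (1,4)% 3/3 ✓ · (1,5)% 3/3 ✓
Row 2: (2,1)@ 3/3 ✓ · (2,2)@ 4/5 ✓ · (2,3)% 3/6 ✓ · (2,4)% 5/6 ✓ · (2,6)% 3/3 ✓
Row 3: (3,1)@ 4/4 ✓ · (3,2)@ 6/7 ✓ · (3,3)@ 3/6 ✓ · (3,4)% 3/5 ✓ · (3,5)% 5/5 ✓ · (3,6)% 3/3 ✓
Row 4: (4,1)@ 3/3 ✓ · (4,3)@ 3/4 ✓ · (4,6)% 4/4 ✓
Row 5: (5,1)@ 3/3 ✓ · (5,3)@ 3/3 ✓ · (5,5)% 2/3 ✓ · (5,6)% 2/2 ✓
Row 6: (6,1)@ 2/2 ✓ · (6,2)@ 3/3 ✓ · (6,4)@ 1/2 ✓
All meet the threshold, so the configuration is stable.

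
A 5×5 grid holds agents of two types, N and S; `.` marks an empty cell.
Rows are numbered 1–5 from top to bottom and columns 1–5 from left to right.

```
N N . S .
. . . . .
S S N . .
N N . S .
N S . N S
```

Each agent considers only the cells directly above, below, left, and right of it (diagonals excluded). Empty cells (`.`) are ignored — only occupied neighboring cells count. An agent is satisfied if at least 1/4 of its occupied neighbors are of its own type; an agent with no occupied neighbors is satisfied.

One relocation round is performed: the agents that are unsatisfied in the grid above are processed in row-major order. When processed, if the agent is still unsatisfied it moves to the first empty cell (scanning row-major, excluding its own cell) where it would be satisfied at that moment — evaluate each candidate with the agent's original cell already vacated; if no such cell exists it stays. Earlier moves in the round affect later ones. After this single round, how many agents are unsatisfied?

Initially unsatisfied (in order): (3,3), (4,4), (5,2), (5,4), (5,5).
  (3,3) → (1,3).
  (4,4) → (1,5).
  (5,2) → (2,1).
  (5,4) → (2,2).
  (5,5): now satisfied by earlier moves; stays.
Resulting grid:
N N N S S
S N . . .
S S . . .
N N . . .
N . . . S
All satisfied now.

0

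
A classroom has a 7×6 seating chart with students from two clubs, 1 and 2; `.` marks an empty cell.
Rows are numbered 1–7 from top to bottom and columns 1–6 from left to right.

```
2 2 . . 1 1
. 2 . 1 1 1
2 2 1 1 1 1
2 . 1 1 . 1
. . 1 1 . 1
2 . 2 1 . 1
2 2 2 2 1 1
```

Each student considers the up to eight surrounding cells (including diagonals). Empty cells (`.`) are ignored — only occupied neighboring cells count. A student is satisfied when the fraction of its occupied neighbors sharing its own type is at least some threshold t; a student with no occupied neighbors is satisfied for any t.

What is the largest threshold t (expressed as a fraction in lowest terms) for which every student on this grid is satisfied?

1/2

(1,1)2 2/2
(1,2)2 2/2
(1,5)1 4/4
(1,6)1 3/3
(2,2)2 4/5
(2,4)1 5/5
(2,5)1 7/7
(2,6)1 5/5
(3,1)2 3/3
(3,2)2 3/5
(3,3)1 4/6
(3,4)1 6/6
(3,5)1 7/7
(3,6)1 4/4
(4,1)2 2/2
(4,3)1 5/6
(4,4)1 6/6
(4,6)1 3/3
(5,3)1 4/5
(5,4)1 4/5
(5,6)1 2/2
(6,1)2 2/2
(6,3)2 3/6
(6,4)1 3/6
(6,6)1 3/3
(7,1)2 2/2
(7,2)2 4/4
(7,3)2 3/4
(7,4)2 2/4
(7,5)1 3/4
(7,6)1 2/2
The smallest same-type fraction is 3/6 at (6,3), which reduces to 1/2. Any threshold above that leaves this student unsatisfied.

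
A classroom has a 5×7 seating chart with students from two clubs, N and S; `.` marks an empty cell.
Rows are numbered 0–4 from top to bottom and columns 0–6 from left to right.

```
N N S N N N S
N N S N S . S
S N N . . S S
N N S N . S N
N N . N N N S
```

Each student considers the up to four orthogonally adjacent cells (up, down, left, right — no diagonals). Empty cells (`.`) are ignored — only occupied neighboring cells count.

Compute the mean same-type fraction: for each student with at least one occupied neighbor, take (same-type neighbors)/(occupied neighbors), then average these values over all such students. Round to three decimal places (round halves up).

0.556

Row 0: (0,0)N 2/2 · (0,1)N 2/3 · (0,2)S 1/3 · (0,3)N 2/3 · (0,4)N 2/3 · (0,5)N 1/2 · (0,6)S 1/2
Row 1: (1,0)N 2/3 · (1,1)N 3/4 · (1,2)S 1/4 · (1,3)N 1/3 · (1,4)S 0/2 · (1,6)S 2/2
Row 2: (2,0)S 0/3 · (2,1)N 3/4 · (2,2)N 1/3 · (2,5)S 2/2 · (2,6)S 2/3
Row 3: (3,0)N 2/3 · (3,1)N 3/4 · (3,2)S 0/3 · (3,3)N 1/2 · (3,5)S 1/3 · (3,6)N 0/3
Row 4: (4,0)N 2/2 · (4,1)N 2/2 · (4,3)N 2/2 · (4,4)N 2/2 · (4,5)N 1/3 · (4,6)S 0/2
Sum over 30 students: 2/2 + 2/3 + 1/3 + 2/3 + 2/3 + 1/2 + 1/2 + 2/3 + 3/4 + 1/4 + 1/3 + 0/2 + 2/2 + 0/3 + 3/4 + 1/3 + 2/2 + 2/3 + 2/3 + 3/4 + 0/3 + 1/2 + 1/3 + 0/3 + 2/2 + 2/2 + 2/2 + 2/2 + 1/3 + 0/2 = 50/3; mean = 50/3 ÷ 30 = 5/9 = 0.555555… → 0.556.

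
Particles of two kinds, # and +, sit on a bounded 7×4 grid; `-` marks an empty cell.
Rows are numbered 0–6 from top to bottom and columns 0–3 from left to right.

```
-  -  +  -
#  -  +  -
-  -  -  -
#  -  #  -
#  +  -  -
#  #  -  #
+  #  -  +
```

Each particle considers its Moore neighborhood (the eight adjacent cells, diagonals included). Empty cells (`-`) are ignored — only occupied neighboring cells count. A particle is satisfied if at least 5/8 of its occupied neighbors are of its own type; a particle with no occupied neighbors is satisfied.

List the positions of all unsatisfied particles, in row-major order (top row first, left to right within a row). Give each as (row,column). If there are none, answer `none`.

(3,0), (3,2), (4,1), (5,0), (5,1), (5,3), (6,0), (6,3)

(0,2)+ 1/1 ✓
(1,0)# 0/0 ✓
(1,2)+ 1/1 ✓
(3,0)# 1/2 ✗
(3,2)# 0/1 ✗
(4,0)# 3/4 ✓
(4,1)+ 0/5 ✗
(5,0)# 3/5 ✗
(5,1)# 3/5 ✗
(5,3)# 0/1 ✗
(6,0)+ 0/3 ✗
(6,1)# 2/3 ✓
(6,3)+ 0/1 ✗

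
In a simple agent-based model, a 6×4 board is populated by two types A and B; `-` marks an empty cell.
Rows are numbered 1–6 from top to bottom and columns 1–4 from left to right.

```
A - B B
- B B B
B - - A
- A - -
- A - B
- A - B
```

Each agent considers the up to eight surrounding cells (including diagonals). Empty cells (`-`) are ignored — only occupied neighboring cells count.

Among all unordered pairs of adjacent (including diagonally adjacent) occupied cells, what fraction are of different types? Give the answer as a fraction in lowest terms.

1/4

Scan each occupied cell's neighbors to the right and below (and the two forward diagonals) so each pair is counted once.
Row 1: A(1,1)–B(2,2)≠ B(1,3)–B(1,4)= B(1,3)–B(2,3)= B(1,3)–B(2,4)= B(1,3)–B(2,2)= B(1,4)–B(2,4)= B(1,4)–B(2,3)=  → 1/7 unlike.
Row 2: B(2,2)–B(2,3)= B(2,2)–B(3,1)= B(2,3)–B(2,4)= B(2,3)–A(3,4)≠ B(2,4)–A(3,4)≠  → 2/5 unlike.
Row 3: B(3,1)–A(4,2)≠  → 1/1 unlike.
Row 4: A(4,2)–A(5,2)=  → 0/1 unlike.
Row 5: A(5,2)–A(6,2)= B(5,4)–B(6,4)=  → 0/2 unlike.
Total adjacent occupied pairs: 16; unlike-type pairs: 4.
4/16 reduces to 1/4.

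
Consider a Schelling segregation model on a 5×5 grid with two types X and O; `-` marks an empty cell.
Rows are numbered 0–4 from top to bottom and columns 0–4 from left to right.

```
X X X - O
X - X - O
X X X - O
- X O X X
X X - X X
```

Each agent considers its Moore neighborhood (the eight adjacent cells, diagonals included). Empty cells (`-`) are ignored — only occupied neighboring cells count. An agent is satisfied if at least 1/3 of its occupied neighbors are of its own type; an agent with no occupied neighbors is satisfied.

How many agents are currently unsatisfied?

1

Row 0: (0,0)X 2/2 satisfied · (0,1)X 4/4 satisfied · (0,2)X 2/2 satisfied · (0,4)O 1/1 satisfied
Row 1: (1,0)X 4/4 satisfied · (1,2)X 4/4 satisfied · (1,4)O 2/2 satisfied
Row 2: (2,0)X 3/3 satisfied · (2,1)X 5/6 satisfied · (2,2)X 4/5 satisfied · (2,4)O 1/3 satisfied
Row 3: (3,1)X 5/6 satisfied · (3,2)O 0/6 not · (3,3)X 4/6 satisfied · (3,4)X 3/4 satisfied
Row 4: (4,0)X 2/2 satisfied · (4,1)X 2/3 satisfied · (4,3)X 3/4 satisfied · (4,4)X 3/3 satisfied
Unsatisfied: (3,2) — 1 in total.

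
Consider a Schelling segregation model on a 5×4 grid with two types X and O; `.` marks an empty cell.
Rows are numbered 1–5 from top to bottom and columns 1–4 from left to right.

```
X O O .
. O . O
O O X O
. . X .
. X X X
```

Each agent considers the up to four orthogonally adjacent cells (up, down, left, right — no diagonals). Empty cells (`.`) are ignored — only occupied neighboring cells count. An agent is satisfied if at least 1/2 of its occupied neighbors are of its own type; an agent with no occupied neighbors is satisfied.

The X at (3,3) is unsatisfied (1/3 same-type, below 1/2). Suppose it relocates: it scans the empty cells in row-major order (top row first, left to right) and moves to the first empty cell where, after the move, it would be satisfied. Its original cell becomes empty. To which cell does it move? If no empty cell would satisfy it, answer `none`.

Vacating (3,3). Empty cells in order:
  (1,4): 0/2 same-type → still unsatisfied.
  (2,1): 1/3 same-type → still unsatisfied.
  (2,3): 0/3 same-type → still unsatisfied.
  (4,1): 0/1 same-type → still unsatisfied.
  (4,2): 2/3 same-type → satisfied — stop here.

(4,2)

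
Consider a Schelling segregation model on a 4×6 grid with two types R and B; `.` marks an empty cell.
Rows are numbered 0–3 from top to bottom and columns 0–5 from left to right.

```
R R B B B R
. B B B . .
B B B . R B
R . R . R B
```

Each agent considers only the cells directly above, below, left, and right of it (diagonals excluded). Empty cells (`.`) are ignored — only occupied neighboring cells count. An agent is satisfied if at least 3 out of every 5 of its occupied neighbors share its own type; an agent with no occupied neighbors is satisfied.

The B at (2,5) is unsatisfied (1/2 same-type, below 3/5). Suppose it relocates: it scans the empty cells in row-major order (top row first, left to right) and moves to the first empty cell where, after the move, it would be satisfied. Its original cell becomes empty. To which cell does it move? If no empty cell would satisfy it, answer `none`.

(1,0)

Vacating (2,5). Empty cells in order:
  (1,0): 2/3 same-type → satisfied — stop here.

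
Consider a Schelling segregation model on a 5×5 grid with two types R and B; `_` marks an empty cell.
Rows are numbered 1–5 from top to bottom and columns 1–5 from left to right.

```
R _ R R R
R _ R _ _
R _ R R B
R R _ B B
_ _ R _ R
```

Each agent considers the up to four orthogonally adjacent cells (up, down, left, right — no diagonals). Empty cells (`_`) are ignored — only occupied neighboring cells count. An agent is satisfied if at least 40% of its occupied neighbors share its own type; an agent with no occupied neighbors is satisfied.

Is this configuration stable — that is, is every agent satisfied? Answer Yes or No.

(1,1)R 1/1 ✓
(1,3)R 2/2 ✓
(1,4)R 2/2 ✓
(1,5)R 1/1 ✓
(2,1)R 2/2 ✓
(2,3)R 2/2 ✓
(3,1)R 2/2 ✓
(3,3)R 2/2 ✓
(3,4)R 1/3 ✗
(3,5)B 1/2 ✓
(4,1)R 2/2 ✓
(4,2)R 1/1 ✓
(4,4)B 1/2 ✓
(4,5)B 2/3 ✓
(5,3)R 0/0 ✓
(5,5)R 0/1 ✗
For instance (3,4) has only 1/3 same-type neighbors, below 2/5.

No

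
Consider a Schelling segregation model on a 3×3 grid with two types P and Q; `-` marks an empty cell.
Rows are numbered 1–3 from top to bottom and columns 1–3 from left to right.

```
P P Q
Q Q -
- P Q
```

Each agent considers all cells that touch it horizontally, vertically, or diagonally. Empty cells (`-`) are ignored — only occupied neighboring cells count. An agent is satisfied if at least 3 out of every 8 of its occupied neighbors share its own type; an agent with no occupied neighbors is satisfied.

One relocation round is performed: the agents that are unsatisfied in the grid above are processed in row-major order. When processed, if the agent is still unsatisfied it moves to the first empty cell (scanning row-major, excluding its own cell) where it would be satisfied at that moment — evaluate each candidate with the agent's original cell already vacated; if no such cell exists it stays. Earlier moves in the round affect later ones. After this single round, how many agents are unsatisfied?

4

Initially unsatisfied (in order): (1,1), (1,2), (2,1), (3,2).
  (1,1) → (2,3).
  (1,2): no empty cell satisfies it; stays.
  (2,1) → (1,1).
  (3,2): no empty cell satisfies it; stays.
Resulting grid:
Q P Q
- Q P
- P Q
Unsatisfied now: (1,2), (1,3), (3,2), (3,3).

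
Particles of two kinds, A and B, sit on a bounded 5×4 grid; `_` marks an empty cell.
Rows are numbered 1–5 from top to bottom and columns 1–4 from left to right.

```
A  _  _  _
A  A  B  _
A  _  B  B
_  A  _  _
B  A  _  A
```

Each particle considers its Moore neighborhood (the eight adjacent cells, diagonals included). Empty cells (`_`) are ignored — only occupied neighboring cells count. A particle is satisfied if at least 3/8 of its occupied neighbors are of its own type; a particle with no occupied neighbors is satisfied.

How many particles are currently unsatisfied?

Row 1: (1,1)A 2/2 ✓
Row 2: (2,1)A 3/3 ✓ · (2,2)A 3/5 ✓ · (2,3)B 2/3 ✓
Row 3: (3,1)A 3/3 ✓ · (3,3)B 2/4 ✓ · (3,4)B 2/2 ✓
Row 4: (4,2)A 2/4 ✓
Row 5: (5,1)B 0/2 ✗ · (5,2)A 1/2 ✓ · (5,4)A 0/0 ✓
Unsatisfied: (5,1) — 1 in total.

1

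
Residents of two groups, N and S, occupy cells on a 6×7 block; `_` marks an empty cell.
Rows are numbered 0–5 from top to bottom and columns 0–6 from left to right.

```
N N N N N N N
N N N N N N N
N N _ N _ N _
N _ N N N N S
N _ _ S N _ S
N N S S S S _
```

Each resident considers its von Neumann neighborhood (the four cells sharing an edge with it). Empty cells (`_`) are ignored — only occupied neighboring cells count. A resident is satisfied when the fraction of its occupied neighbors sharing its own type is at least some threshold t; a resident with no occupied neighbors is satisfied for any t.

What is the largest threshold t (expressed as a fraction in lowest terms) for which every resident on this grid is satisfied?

1/3

(0,0)N 2/2
(0,1)N 3/3
(0,2)N 3/3
(0,3)N 3/3
(0,4)N 3/3
(0,5)N 3/3
(0,6)N 2/2
(1,0)N 3/3
(1,1)N 4/4
(1,2)N 3/3
(1,3)N 4/4
(1,4)N 3/3
(1,5)N 4/4
(1,6)N 2/2
(2,0)N 3/3
(2,1)N 2/2
(2,3)N 2/2
(2,5)N 2/2
(3,0)N 2/2
(3,2)N 1/1
(3,3)N 3/4
(3,4)N 3/3
(3,5)N 2/3
(3,6)S 1/2
(4,0)N 2/2
(4,3)S 1/3
(4,4)N 1/3
(4,6)S 1/1
(5,0)N 2/2
(5,1)N 1/2
(5,2)S 1/2
(5,3)S 3/3
(5,4)S 2/3
(5,5)S 1/1
The smallest same-type fraction is 1/3 at (4,3), which reduces to 1/3. Any threshold above that leaves this resident unsatisfied.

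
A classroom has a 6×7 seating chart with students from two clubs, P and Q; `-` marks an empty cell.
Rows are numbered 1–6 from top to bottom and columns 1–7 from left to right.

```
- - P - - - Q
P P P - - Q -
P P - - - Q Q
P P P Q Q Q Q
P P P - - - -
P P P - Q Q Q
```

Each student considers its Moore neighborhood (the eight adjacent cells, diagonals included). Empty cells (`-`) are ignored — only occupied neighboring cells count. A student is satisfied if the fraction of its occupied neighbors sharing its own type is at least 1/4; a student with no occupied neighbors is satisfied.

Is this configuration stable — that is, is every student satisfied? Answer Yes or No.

Yes

Row 1: (1,3)P 2/2 ok · (1,7)Q 1/1 ok
Row 2: (2,1)P 3/3 ok · (2,2)P 5/5 ok · (2,3)P 3/3 ok · (2,6)Q 3/3 ok
Row 3: (3,1)P 5/5 ok · (3,2)P 7/7 ok · (3,6)Q 5/5 ok · (3,7)Q 4/4 ok
Row 4: (4,1)P 5/5 ok · (4,2)P 7/7 ok · (4,3)P 4/5 ok · (4,4)Q 1/3 ok · (4,5)Q 3/3 ok · (4,6)Q 4/4 ok · (4,7)Q 3/3 ok
Row 5: (5,1)P 5/5 ok · (5,2)P 8/8 ok · (5,3)P 5/6 ok
Row 6: (6,1)P 3/3 ok · (6,2)P 5/5 ok · (6,3)P 3/3 ok · (6,5)Q 1/1 ok · (6,6)Q 2/2 ok · (6,7)Q 1/1 ok
All meet the threshold, so the configuration is stable.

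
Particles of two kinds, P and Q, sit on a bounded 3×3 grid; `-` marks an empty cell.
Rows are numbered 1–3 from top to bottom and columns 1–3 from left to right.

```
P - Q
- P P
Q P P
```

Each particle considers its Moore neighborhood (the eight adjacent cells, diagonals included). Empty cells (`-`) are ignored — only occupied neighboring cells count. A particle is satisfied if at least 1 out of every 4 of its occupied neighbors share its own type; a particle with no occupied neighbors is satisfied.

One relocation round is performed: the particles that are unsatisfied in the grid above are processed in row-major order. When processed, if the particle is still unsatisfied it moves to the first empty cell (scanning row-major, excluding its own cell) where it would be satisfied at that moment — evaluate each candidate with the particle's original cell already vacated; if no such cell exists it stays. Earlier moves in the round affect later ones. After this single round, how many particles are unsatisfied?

Initially unsatisfied (in order): (1,3), (3,1).
  (1,3) → (2,1).
  (3,1): now satisfied by earlier moves; stays.
Resulting grid:
P - -
Q P P
Q P P
All satisfied now.

0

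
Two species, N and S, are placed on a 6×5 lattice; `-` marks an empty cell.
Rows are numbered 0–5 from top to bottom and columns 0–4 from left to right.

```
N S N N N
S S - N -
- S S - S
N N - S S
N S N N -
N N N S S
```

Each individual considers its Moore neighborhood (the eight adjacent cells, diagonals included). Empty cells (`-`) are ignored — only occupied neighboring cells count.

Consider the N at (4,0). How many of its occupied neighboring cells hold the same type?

4

Occupied neighbors of (4,0): (3,0)=N, (3,1)=N, (4,1)=S, (5,0)=N, (5,1)=N.
Same type (N): 4 of 5.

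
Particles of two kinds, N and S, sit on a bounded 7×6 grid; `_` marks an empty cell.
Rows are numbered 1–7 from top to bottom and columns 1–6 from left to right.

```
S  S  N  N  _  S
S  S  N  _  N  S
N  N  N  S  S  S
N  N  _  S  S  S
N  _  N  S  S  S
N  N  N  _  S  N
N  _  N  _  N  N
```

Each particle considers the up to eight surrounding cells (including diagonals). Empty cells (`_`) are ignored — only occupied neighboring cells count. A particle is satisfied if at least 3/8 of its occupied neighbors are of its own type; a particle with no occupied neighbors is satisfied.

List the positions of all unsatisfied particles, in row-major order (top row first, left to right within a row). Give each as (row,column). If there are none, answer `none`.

(1,1)S 3/3 ok
(1,2)S 3/5 ok
(1,3)N 2/4 ok
(1,4)N 3/3 ok
(1,6)S 1/2 ok
(2,1)S 3/5 ok
(2,2)S 3/8 ok
(2,3)N 4/7 ok
(2,5)N 1/6 unhappy
(2,6)S 3/4 ok
(3,1)N 3/5 ok
(3,2)N 5/7 ok
(3,3)N 3/6 ok
(3,4)S 3/6 ok
(3,5)S 6/7 ok
(3,6)S 4/5 ok
(4,1)N 4/4 ok
(4,2)N 6/6 ok
(4,4)S 5/7 ok
(4,5)S 8/8 ok
(4,6)S 5/5 ok
(5,1)N 4/4 ok
(5,3)N 3/5 ok
(5,4)S 4/6 ok
(5,5)S 6/7 ok
(5,6)S 4/5 ok
(6,1)N 3/3 ok
(6,2)N 6/6 ok
(6,3)N 3/4 ok
(6,5)S 3/6 ok
(6,6)N 2/5 ok
(7,1)N 2/2 ok
(7,3)N 2/2 ok
(7,5)N 2/3 ok
(7,6)N 2/3 ok

(2,5)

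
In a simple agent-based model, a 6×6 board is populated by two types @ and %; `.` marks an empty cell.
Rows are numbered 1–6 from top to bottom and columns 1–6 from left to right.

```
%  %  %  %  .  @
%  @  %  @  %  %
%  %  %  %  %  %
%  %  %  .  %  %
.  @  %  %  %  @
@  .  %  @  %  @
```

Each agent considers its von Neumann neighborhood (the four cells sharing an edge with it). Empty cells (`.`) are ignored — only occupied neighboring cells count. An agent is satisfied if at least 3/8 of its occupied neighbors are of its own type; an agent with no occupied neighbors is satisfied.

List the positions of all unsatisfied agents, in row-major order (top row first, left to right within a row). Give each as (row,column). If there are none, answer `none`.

(1,1)% 2/2 ok
(1,2)% 2/3 ok
(1,3)% 3/3 ok
(1,4)% 1/2 ok
(1,6)@ 0/1 unhappy
(2,1)% 2/3 ok
(2,2)@ 0/4 unhappy
(2,3)% 2/4 ok
(2,4)@ 0/4 unhappy
(2,5)% 2/3 ok
(2,6)% 2/3 ok
(3,1)% 3/3 ok
(3,2)% 3/4 ok
(3,3)% 4/4 ok
(3,4)% 2/3 ok
(3,5)% 4/4 ok
(3,6)% 3/3 ok
(4,1)% 2/2 ok
(4,2)% 3/4 ok
(4,3)% 3/3 ok
(4,5)% 3/3 ok
(4,6)% 2/3 ok
(5,2)@ 0/2 unhappy
(5,3)% 3/4 ok
(5,4)% 2/3 ok
(5,5)% 3/4 ok
(5,6)@ 1/3 unhappy
(6,1)@ 0/0 ok
(6,3)% 1/2 ok
(6,4)@ 0/3 unhappy
(6,5)% 1/3 unhappy
(6,6)@ 1/2 ok

(1,6), (2,2), (2,4), (5,2), (5,6), (6,4), (6,5)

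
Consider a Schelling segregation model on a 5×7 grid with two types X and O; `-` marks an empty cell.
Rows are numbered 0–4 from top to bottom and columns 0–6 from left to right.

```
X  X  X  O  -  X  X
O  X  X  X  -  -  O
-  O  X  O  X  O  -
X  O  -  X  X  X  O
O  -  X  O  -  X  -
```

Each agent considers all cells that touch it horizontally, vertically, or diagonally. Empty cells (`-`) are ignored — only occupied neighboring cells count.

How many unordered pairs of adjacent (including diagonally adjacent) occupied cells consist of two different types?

Scan each occupied cell's neighbors to the right and below (and the two forward diagonals) so each pair is counted once.
Row 0: X(0,0)–X(0,1)= X(0,0)–O(1,0)≠ X(0,0)–X(1,1)= X(0,1)–X(0,2)= X(0,1)–X(1,1)= X(0,1)–X(1,2)= X(0,1)–O(1,0)≠ X(0,2)–O(0,3)≠ X(0,2)–X(1,2)= X(0,2)–X(1,3)= X(0,2)–X(1,1)= O(0,3)–X(1,3)≠ O(0,3)–X(1,2)≠ X(0,5)–X(0,6)= X(0,5)–O(1,6)≠ X(0,6)–O(1,6)≠  → 7/16 unlike.
Row 1: O(1,0)–X(1,1)≠ O(1,0)–O(2,1)= X(1,1)–X(1,2)= X(1,1)–O(2,1)≠ X(1,1)–X(2,2)= X(1,2)–X(1,3)= X(1,2)–X(2,2)= X(1,2)–O(2,3)≠ X(1,2)–O(2,1)≠ X(1,3)–O(2,3)≠ X(1,3)–X(2,4)= X(1,3)–X(2,2)= O(1,6)–O(2,5)=  → 5/13 unlike.
Row 2: O(2,1)–X(2,2)≠ O(2,1)–O(3,1)= O(2,1)–X(3,0)≠ X(2,2)–O(2,3)≠ X(2,2)–X(3,3)= X(2,2)–O(3,1)≠ O(2,3)–X(2,4)≠ O(2,3)–X(3,3)≠ O(2,3)–X(3,4)≠ X(2,4)–O(2,5)≠ X(2,4)–X(3,4)= X(2,4)–X(3,5)= X(2,4)–X(3,3)= O(2,5)–X(3,5)≠ O(2,5)–O(3,6)= O(2,5)–X(3,4)≠  → 10/16 unlike.
Row 3: X(3,0)–O(3,1)≠ X(3,0)–O(4,0)≠ O(3,1)–X(4,2)≠ O(3,1)–O(4,0)= X(3,3)–X(3,4)= X(3,3)–O(4,3)≠ X(3,3)–X(4,2)= X(3,4)–X(3,5)= X(3,4)–X(4,5)= X(3,4)–O(4,3)≠ X(3,5)–O(3,6)≠ X(3,5)–X(4,5)= O(3,6)–X(4,5)≠  → 7/13 unlike.
Row 4: X(4,2)–O(4,3)≠  → 1/1 unlike.
Total adjacent occupied pairs: 59; unlike-type pairs: 30.

30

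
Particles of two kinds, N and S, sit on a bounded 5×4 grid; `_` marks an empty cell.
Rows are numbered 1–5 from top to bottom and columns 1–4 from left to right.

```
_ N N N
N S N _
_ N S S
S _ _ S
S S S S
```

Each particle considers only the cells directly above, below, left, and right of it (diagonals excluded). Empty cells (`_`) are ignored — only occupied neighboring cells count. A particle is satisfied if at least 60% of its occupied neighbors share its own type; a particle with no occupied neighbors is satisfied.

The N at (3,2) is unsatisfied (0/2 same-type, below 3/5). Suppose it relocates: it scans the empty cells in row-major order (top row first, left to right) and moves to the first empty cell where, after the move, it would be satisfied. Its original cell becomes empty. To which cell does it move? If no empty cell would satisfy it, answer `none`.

(1,1)

Vacating (3,2). Empty cells in order:
  (1,1): 2/2 same-type → satisfied — stop here.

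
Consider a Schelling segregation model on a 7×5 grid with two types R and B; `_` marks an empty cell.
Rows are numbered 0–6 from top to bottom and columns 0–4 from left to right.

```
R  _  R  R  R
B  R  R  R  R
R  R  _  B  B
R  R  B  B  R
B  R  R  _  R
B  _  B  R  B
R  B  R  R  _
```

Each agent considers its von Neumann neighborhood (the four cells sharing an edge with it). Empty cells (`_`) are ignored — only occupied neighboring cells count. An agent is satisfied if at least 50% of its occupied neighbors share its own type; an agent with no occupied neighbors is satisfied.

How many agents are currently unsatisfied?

13

Row 0: (0,0)R 0/1 unhappy · (0,2)R 2/2 ok · (0,3)R 3/3 ok · (0,4)R 2/2 ok
Row 1: (1,0)B 0/3 unhappy · (1,1)R 2/3 ok · (1,2)R 3/3 ok · (1,3)R 3/4 ok · (1,4)R 2/3 ok
Row 2: (2,0)R 2/3 ok · (2,1)R 3/3 ok · (2,3)B 2/3 ok · (2,4)B 1/3 unhappy
Row 3: (3,0)R 2/3 ok · (3,1)R 3/4 ok · (3,2)B 1/3 unhappy · (3,3)B 2/3 ok · (3,4)R 1/3 unhappy
Row 4: (4,0)B 1/3 unhappy · (4,1)R 2/3 ok · (4,2)R 1/3 unhappy · (4,4)R 1/2 ok
Row 5: (5,0)B 1/2 ok · (5,2)B 0/3 unhappy · (5,3)R 1/3 unhappy · (5,4)B 0/2 unhappy
Row 6: (6,0)R 0/2 unhappy · (6,1)B 0/2 unhappy · (6,2)R 1/3 unhappy · (6,3)R 2/2 ok
Unsatisfied: (0,0), (1,0), (2,4), (3,2), (3,4), (4,0), (4,2), (5,2), (5,3), (5,4), (6,0), (6,1), (6,2) — 13 in total.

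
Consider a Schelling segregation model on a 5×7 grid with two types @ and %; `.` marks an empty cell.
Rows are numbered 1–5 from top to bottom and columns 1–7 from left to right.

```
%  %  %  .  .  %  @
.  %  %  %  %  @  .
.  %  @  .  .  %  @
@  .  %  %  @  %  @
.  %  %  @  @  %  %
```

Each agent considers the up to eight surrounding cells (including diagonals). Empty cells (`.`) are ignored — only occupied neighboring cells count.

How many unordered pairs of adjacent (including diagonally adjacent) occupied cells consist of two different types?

28

Scan each occupied cell's neighbors to the right and below (and the two forward diagonals) so each pair is counted once.
Row 1: %(1,1)–%(1,2)= %(1,1)–%(2,2)= %(1,2)–%(1,3)= %(1,2)–%(2,2)= %(1,2)–%(2,3)= %(1,3)–%(2,3)= %(1,3)–%(2,4)= %(1,3)–%(2,2)= %(1,6)–@(1,7)≠ %(1,6)–@(2,6)≠ %(1,6)–%(2,5)= @(1,7)–@(2,6)=  → 2/12 unlike.
Row 2: %(2,2)–%(2,3)= %(2,2)–%(3,2)= %(2,2)–@(3,3)≠ %(2,3)–%(2,4)= %(2,3)–@(3,3)≠ %(2,3)–%(3,2)= %(2,4)–%(2,5)= %(2,4)–@(3,3)≠ %(2,5)–@(2,6)≠ %(2,5)–%(3,6)= @(2,6)–%(3,6)≠ @(2,6)–@(3,7)=  → 5/12 unlike.
Row 3: %(3,2)–@(3,3)≠ %(3,2)–%(4,3)= %(3,2)–@(4,1)≠ @(3,3)–%(4,3)≠ @(3,3)–%(4,4)≠ %(3,6)–@(3,7)≠ %(3,6)–%(4,6)= %(3,6)–@(4,7)≠ %(3,6)–@(4,5)≠ @(3,7)–@(4,7)= @(3,7)–%(4,6)≠  → 8/11 unlike.
Row 4: @(4,1)–%(5,2)≠ %(4,3)–%(4,4)= %(4,3)–%(5,3)= %(4,3)–@(5,4)≠ %(4,3)–%(5,2)= %(4,4)–@(4,5)≠ %(4,4)–@(5,4)≠ %(4,4)–@(5,5)≠ %(4,4)–%(5,3)= @(4,5)–%(4,6)≠ @(4,5)–@(5,5)= @(4,5)–%(5,6)≠ @(4,5)–@(5,4)= %(4,6)–@(4,7)≠ %(4,6)–%(5,6)= %(4,6)–%(5,7)= %(4,6)–@(5,5)≠ @(4,7)–%(5,7)≠ @(4,7)–%(5,6)≠  → 11/19 unlike.
Row 5: %(5,2)–%(5,3)= %(5,3)–@(5,4)≠ @(5,4)–@(5,5)= @(5,5)–%(5,6)≠ %(5,6)–%(5,7)=  → 2/5 unlike.
Total adjacent occupied pairs: 59; unlike-type pairs: 28.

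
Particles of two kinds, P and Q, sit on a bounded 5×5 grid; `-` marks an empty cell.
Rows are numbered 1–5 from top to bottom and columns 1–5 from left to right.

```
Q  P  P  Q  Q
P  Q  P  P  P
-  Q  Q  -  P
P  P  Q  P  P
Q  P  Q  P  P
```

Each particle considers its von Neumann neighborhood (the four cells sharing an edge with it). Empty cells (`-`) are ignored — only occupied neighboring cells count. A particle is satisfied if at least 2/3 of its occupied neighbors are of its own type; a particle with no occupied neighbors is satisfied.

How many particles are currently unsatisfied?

13

(1,1)Q 0/2 ✗
(1,2)P 1/3 ✗
(1,3)P 2/3 ✓
(1,4)Q 1/3 ✗
(1,5)Q 1/2 ✗
(2,1)P 0/2 ✗
(2,2)Q 1/4 ✗
(2,3)P 2/4 ✗
(2,4)P 2/3 ✓
(2,5)P 2/3 ✓
(3,2)Q 2/3 ✓
(3,3)Q 2/3 ✓
(3,5)P 2/2 ✓
(4,1)P 1/2 ✗
(4,2)P 2/4 ✗
(4,3)Q 2/4 ✗
(4,4)P 2/3 ✓
(4,5)P 3/3 ✓
(5,1)Q 0/2 ✗
(5,2)P 1/3 ✗
(5,3)Q 1/3 ✗
(5,4)P 2/3 ✓
(5,5)P 2/2 ✓
Unsatisfied: (1,1), (1,2), (1,4), (1,5), (2,1), (2,2), (2,3), (4,1), (4,2), (4,3), (5,1), (5,2), (5,3) — 13 in total.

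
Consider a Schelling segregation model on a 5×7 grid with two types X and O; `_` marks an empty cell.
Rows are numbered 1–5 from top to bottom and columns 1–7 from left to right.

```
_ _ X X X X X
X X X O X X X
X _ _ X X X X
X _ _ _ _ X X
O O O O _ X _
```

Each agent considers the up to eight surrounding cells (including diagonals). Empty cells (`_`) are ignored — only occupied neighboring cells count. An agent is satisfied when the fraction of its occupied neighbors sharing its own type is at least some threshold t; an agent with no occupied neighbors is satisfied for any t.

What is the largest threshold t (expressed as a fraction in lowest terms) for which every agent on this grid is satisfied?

0/1

Row 1: (1,3)X 3/4 · (1,4)X 4/5 · (1,5)X 4/5 · (1,6)X 5/5 · (1,7)X 3/3
Row 2: (2,1)X 2/2 · (2,2)X 4/4 · (2,3)X 4/5 · (2,4)O 0/7 · (2,5)X 7/8 · (2,6)X 8/8 · (2,7)X 5/5
Row 3: (3,1)X 3/3 · (3,4)X 3/4 · (3,5)X 5/6 · (3,6)X 7/7 · (3,7)X 5/5
Row 4: (4,1)X 1/3 · (4,6)X 5/5 · (4,7)X 4/4
Row 5: (5,1)O 1/2 · (5,2)O 2/3 · (5,3)O 2/2 · (5,4)O 1/1 · (5,6)X 2/2
The smallest same-type fraction is 0/7 at (2,4), which reduces to 0/1. Any threshold above that leaves this agent unsatisfied.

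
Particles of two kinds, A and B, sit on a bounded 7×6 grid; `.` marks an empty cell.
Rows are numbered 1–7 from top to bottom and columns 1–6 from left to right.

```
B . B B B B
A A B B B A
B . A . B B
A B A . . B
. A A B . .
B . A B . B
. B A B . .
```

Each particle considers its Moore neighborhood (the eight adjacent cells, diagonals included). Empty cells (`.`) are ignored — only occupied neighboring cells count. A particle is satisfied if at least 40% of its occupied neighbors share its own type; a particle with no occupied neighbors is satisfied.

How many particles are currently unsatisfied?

Row 1: (1,1)B 0/2 ✗ · (1,3)B 3/4 ✓ · (1,4)B 5/5 ✓ · (1,5)B 4/5 ✓ · (1,6)B 2/3 ✓
Row 2: (2,1)A 1/3 ✗ · (2,2)A 2/6 ✗ · (2,3)B 3/5 ✓ · (2,4)B 6/7 ✓ · (2,5)B 6/7 ✓ · (2,6)A 0/5 ✗
Row 3: (3,1)B 1/4 ✗ · (3,3)A 2/5 ✓ · (3,5)B 4/5 ✓ · (3,6)B 3/4 ✓
Row 4: (4,1)A 1/3 ✗ · (4,2)B 1/6 ✗ · (4,3)A 3/5 ✓ · (4,6)B 2/2 ✓
Row 5: (5,2)A 4/6 ✓ · (5,3)A 3/6 ✓ · (5,4)B 1/4 ✗
Row 6: (6,1)B 1/2 ✓ · (6,3)A 3/7 ✓ · (6,4)B 2/5 ✓ · (6,6)B 0/0 ✓
Row 7: (7,2)B 1/3 ✗ · (7,3)A 1/4 ✗ · (7,4)B 1/3 ✗
Unsatisfied: (1,1), (2,1), (2,2), (2,6), (3,1), (4,1), (4,2), (5,4), (7,2), (7,3), (7,4) — 11 in total.

11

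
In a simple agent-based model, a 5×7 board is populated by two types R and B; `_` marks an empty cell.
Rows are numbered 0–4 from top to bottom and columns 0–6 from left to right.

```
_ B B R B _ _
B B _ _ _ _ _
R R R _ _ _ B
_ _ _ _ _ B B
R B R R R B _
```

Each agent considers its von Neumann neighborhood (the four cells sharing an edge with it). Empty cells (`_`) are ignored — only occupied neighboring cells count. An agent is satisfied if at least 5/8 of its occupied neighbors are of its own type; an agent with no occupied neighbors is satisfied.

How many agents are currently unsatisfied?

Row 0: (0,1)B 2/2 ok · (0,2)B 1/2 unhappy · (0,3)R 0/2 unhappy · (0,4)B 0/1 unhappy
Row 1: (1,0)B 1/2 unhappy · (1,1)B 2/3 ok
Row 2: (2,0)R 1/2 unhappy · (2,1)R 2/3 ok · (2,2)R 1/1 ok · (2,6)B 1/1 ok
Row 3: (3,5)B 2/2 ok · (3,6)B 2/2 ok
Row 4: (4,0)R 0/1 unhappy · (4,1)B 0/2 unhappy · (4,2)R 1/2 unhappy · (4,3)R 2/2 ok · (4,4)R 1/2 unhappy · (4,5)B 1/2 unhappy
Unsatisfied: (0,2), (0,3), (0,4), (1,0), (2,0), (4,0), (4,1), (4,2), (4,4), (4,5) — 10 in total.

10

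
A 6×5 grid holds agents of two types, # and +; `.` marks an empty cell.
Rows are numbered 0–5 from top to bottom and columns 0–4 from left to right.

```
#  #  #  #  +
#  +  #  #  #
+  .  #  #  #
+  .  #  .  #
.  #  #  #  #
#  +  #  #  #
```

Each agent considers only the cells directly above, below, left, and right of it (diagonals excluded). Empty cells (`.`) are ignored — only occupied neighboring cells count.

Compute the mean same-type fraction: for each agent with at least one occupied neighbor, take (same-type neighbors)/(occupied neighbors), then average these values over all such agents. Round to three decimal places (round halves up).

0.721

Row 0: (0,0)# 2/2 · (0,1)# 2/3 · (0,2)# 3/3 · (0,3)# 2/3 · (0,4)+ 0/2
Row 1: (1,0)# 1/3 · (1,1)+ 0/3 · (1,2)# 3/4 · (1,3)# 4/4 · (1,4)# 2/3
Row 2: (2,0)+ 1/2 · (2,2)# 3/3 · (2,3)# 3/3 · (2,4)# 3/3
Row 3: (3,0)+ 1/1 · (3,2)# 2/2 · (3,4)# 2/2
Row 4: (4,1)# 1/2 · (4,2)# 4/4 · (4,3)# 3/3 · (4,4)# 3/3
Row 5: (5,0)# 0/1 · (5,1)+ 0/3 · (5,2)# 2/3 · (5,3)# 3/3 · (5,4)# 2/2
Sum over 26 agents: 2/2 + 2/3 + 3/3 + 2/3 + 0/2 + 1/3 + 0/3 + 3/4 + 4/4 + 2/3 + 1/2 + 3/3 + 3/3 + 3/3 + 1/1 + 2/2 + 2/2 + 1/2 + 4/4 + 3/3 + 3/3 + 0/1 + 0/3 + 2/3 + 3/3 + 2/2 = 75/4; mean = 75/4 ÷ 26 = 75/104 = 0.721153… → 0.721.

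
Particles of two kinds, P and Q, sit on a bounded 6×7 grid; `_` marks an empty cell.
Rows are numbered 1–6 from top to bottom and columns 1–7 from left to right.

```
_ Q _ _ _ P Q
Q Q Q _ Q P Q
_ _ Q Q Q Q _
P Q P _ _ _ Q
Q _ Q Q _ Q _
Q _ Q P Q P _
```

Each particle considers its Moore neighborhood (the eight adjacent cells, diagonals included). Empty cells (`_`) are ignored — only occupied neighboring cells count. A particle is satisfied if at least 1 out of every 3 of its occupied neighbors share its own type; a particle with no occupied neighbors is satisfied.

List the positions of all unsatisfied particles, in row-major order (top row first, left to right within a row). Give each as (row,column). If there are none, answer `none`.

(1,6), (2,6), (4,1), (4,3), (6,4), (6,6)

(1,2)Q 3/3 ✓
(1,6)P 1/4 ✗
(1,7)Q 1/3 ✓
(2,1)Q 2/2 ✓
(2,2)Q 4/4 ✓
(2,3)Q 4/4 ✓
(2,5)Q 3/5 ✓
(2,6)P 1/6 ✗
(2,7)Q 2/4 ✓
(3,3)Q 4/5 ✓
(3,4)Q 4/5 ✓
(3,5)Q 3/4 ✓
(3,6)Q 4/5 ✓
(4,1)P 0/2 ✗
(4,2)Q 3/5 ✓
(4,3)P 0/5 ✗
(4,7)Q 2/2 ✓
(5,1)Q 2/3 ✓
(5,3)Q 3/5 ✓
(5,4)Q 3/5 ✓
(5,6)Q 2/3 ✓
(6,1)Q 1/1 ✓
(6,3)Q 2/3 ✓
(6,4)P 0/4 ✗
(6,5)Q 2/4 ✓
(6,6)P 0/2 ✗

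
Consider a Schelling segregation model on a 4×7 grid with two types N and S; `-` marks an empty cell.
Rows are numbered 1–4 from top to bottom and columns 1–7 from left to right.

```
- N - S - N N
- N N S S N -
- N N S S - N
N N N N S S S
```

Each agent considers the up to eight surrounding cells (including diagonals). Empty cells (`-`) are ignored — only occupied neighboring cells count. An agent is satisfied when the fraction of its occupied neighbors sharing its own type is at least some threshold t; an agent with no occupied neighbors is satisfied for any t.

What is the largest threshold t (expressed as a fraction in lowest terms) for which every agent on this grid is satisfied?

1/3

Row 1: (1,2)N 2/2 · (1,4)S 2/3 · (1,6)N 2/3 · (1,7)N 2/2
Row 2: (2,2)N 4/4 · (2,3)N 4/7 · (2,4)S 4/6 · (2,5)S 4/6 · (2,6)N 3/5
Row 3: (3,2)N 6/6 · (3,3)N 6/8 · (3,4)S 4/8 · (3,5)S 5/7 · (3,7)N 1/3
Row 4: (4,1)N 2/2 · (4,2)N 4/4 · (4,3)N 4/5 · (4,4)N 2/5 · (4,5)S 3/4 · (4,6)S 3/4 · (4,7)S 1/2
The smallest same-type fraction is 1/3 at (3,7), which reduces to 1/3. Any threshold above that leaves this agent unsatisfied.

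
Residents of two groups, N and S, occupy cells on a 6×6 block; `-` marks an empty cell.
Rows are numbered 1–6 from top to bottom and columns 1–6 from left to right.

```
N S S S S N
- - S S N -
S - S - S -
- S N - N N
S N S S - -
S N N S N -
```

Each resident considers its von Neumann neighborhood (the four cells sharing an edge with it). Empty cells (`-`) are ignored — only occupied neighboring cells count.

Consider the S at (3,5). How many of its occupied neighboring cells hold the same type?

0

Occupied neighbors of (3,5): (2,5)=N, (4,5)=N.
Same type (S): 0 of 2.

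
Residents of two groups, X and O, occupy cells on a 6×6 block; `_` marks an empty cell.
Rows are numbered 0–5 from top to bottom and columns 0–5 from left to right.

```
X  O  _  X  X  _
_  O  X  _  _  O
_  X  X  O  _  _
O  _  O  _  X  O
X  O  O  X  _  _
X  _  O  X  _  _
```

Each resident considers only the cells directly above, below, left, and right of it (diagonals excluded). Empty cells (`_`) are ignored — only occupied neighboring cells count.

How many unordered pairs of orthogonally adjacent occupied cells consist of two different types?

10

Scan each occupied cell's neighbors to the right and below so each pair is counted once.
From row 0: 1 unlike of 3 pairs (running 1/3).
From row 1: 2 unlike of 3 pairs (running 3/6).
From row 2: 2 unlike of 3 pairs (running 5/9).
From row 3: 2 unlike of 3 pairs (running 7/12).
From row 4: 2 unlike of 6 pairs (running 9/18).
From row 5: 1 unlike of 1 pairs (running 10/19).
Total adjacent occupied pairs: 19; unlike-type pairs: 10.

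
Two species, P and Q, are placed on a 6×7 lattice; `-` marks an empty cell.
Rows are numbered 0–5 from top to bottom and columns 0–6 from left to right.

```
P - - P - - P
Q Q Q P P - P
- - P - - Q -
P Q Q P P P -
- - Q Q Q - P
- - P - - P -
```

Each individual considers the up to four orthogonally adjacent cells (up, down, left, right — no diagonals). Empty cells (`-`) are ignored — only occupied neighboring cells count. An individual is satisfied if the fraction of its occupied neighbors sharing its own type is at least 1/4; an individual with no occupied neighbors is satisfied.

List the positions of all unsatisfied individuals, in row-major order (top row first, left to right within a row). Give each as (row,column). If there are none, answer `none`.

(0,0), (2,2), (2,5), (3,0), (5,2)

(0,0)P 0/1 not
(0,3)P 1/1 satisfied
(0,6)P 1/1 satisfied
(1,0)Q 1/2 satisfied
(1,1)Q 2/2 satisfied
(1,2)Q 1/3 satisfied
(1,3)P 2/3 satisfied
(1,4)P 1/1 satisfied
(1,6)P 1/1 satisfied
(2,2)P 0/2 not
(2,5)Q 0/1 not
(3,0)P 0/1 not
(3,1)Q 1/2 satisfied
(3,2)Q 2/4 satisfied
(3,3)P 1/3 satisfied
(3,4)P 2/3 satisfied
(3,5)P 1/2 satisfied
(4,2)Q 2/3 satisfied
(4,3)Q 2/3 satisfied
(4,4)Q 1/2 satisfied
(4,6)P 0/0 satisfied
(5,2)P 0/1 not
(5,5)P 0/0 satisfied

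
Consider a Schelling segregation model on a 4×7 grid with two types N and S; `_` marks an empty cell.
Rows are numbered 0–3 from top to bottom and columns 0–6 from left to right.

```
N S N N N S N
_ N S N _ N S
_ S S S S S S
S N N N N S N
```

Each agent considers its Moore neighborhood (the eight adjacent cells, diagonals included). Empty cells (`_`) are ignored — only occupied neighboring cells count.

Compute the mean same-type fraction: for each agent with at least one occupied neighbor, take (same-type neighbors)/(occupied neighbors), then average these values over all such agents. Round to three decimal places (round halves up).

Row 0: (0,0)N 1/2 · (0,1)S 1/4 · (0,2)N 3/5 · (0,3)N 3/4 · (0,4)N 3/4 · (0,5)S 1/4 · (0,6)N 1/3
Row 1: (1,1)N 2/6 · (1,2)S 4/8 · (1,3)N 3/7 · (1,5)N 2/7 · (1,6)S 3/5
Row 2: (2,1)S 3/6 · (2,2)S 3/8 · (2,3)S 3/7 · (2,4)S 3/7 · (2,5)S 4/7 · (2,6)S 3/5
Row 3: (3,0)S 1/2 · (3,1)N 1/4 · (3,2)N 2/5 · (3,3)N 2/5 · (3,4)N 1/5 · (3,5)S 3/5 · (3,6)N 0/3
Sum over 25 agents: 1/2 + 1/4 + 3/5 + 3/4 + 3/4 + 1/4 + 1/3 + 2/6 + 4/8 + 3/7 + 2/7 + 3/5 + 3/6 + 3/8 + 3/7 + 3/7 + 4/7 + 3/5 + 1/2 + 1/4 + 2/5 + 2/5 + 1/5 + 3/5 + 0/3 = 9101/840; mean = 9101/840 ÷ 25 = 9101/21000 = 0.433380… → 0.433.

0.433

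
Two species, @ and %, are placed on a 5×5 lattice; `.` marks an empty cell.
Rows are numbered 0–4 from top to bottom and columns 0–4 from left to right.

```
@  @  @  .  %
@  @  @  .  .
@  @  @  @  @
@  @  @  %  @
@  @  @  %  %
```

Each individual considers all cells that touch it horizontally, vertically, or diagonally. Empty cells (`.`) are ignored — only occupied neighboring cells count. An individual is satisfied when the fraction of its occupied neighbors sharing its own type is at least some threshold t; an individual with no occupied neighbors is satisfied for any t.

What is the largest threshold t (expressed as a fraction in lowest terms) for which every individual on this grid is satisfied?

1/4

Row 0: (0,0)@ 3/3 · (0,1)@ 5/5 · (0,2)@ 3/3 · (0,4)% — no occupied neighbors
Row 1: (1,0)@ 5/5 · (1,1)@ 8/8 · (1,2)@ 6/6
Row 2: (2,0)@ 5/5 · (2,1)@ 8/8 · (2,2)@ 6/7 · (2,3)@ 5/6 · (2,4)@ 2/3
Row 3: (3,0)@ 5/5 · (3,1)@ 8/8 · (3,2)@ 6/8 · (3,3)% 2/8 · (3,4)@ 2/5
Row 4: (4,0)@ 3/3 · (4,1)@ 5/5 · (4,2)@ 3/5 · (4,3)% 2/5 · (4,4)% 2/3
The smallest same-type fraction is 2/8 at (3,3), which reduces to 1/4. Any threshold above that leaves this individual unsatisfied.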